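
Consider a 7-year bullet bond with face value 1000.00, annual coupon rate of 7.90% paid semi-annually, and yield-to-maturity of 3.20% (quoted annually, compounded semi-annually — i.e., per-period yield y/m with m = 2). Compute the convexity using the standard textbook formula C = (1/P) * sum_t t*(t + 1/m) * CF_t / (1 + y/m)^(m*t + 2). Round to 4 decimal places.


Coupon per period c = face * coupon_rate / m = 39.500000
Periods per year m = 2; per-period yield y/m = 0.016000
Number of cashflows N = 14
Cashflows (t years, CF_t, discount factor 1/(1+y/m)^(m*t), PV):
  t = 0.5000: CF_t = 39.500000, DF = 0.984252, PV = 38.877953
  t = 1.0000: CF_t = 39.500000, DF = 0.968752, PV = 38.265702
  t = 1.5000: CF_t = 39.500000, DF = 0.953496, PV = 37.663092
  t = 2.0000: CF_t = 39.500000, DF = 0.938480, PV = 37.069972
  t = 2.5000: CF_t = 39.500000, DF = 0.923701, PV = 36.486193
  t = 3.0000: CF_t = 39.500000, DF = 0.909155, PV = 35.911608
  t = 3.5000: CF_t = 39.500000, DF = 0.894837, PV = 35.346071
  t = 4.0000: CF_t = 39.500000, DF = 0.880745, PV = 34.789440
  t = 4.5000: CF_t = 39.500000, DF = 0.866875, PV = 34.241574
  t = 5.0000: CF_t = 39.500000, DF = 0.853224, PV = 33.702337
  t = 5.5000: CF_t = 39.500000, DF = 0.839787, PV = 33.171591
  t = 6.0000: CF_t = 39.500000, DF = 0.826562, PV = 32.649204
  t = 6.5000: CF_t = 39.500000, DF = 0.813545, PV = 32.135044
  t = 7.0000: CF_t = 1039.500000, DF = 0.800734, PV = 832.362647
Price P = sum_t PV_t = 1292.672427
Convexity numerator sum_t t*(t + 1/m) * CF_t / (1+y/m)^(m*t + 2):
  t = 0.5000: term = 18.831546
  t = 1.0000: term = 55.604959
  t = 1.5000: term = 109.458580
  t = 2.0000: term = 179.558038
  t = 2.5000: term = 265.095529
  t = 3.0000: term = 365.289115
  t = 3.5000: term = 479.382041
  t = 4.0000: term = 606.642065
  t = 4.5000: term = 746.360808
  t = 5.0000: term = 897.853116
  t = 5.5000: term = 1060.456436
  t = 6.0000: term = 1233.530214
  t = 6.5000: term = 1416.455298
  t = 7.0000: term = 42333.528644
Convexity = (1/P) * sum = 49768.046388 / 1292.672427 = 38.500122

Answer: Convexity = 38.5001


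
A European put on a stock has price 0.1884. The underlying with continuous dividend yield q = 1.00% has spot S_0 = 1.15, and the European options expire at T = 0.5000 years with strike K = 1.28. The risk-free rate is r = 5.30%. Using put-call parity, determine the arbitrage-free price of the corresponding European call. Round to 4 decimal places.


Answer: Call price = 0.0861

Derivation:
Put-call parity: C - P = S_0 * exp(-qT) - K * exp(-rT).
S_0 * exp(-qT) = 1.1500 * 0.99501248 = 1.14426435
K * exp(-rT) = 1.2800 * 0.97384804 = 1.24652550
C = P + S*exp(-qT) - K*exp(-rT)
C = 0.1884 + 1.14426435 - 1.24652550 = 0.0861


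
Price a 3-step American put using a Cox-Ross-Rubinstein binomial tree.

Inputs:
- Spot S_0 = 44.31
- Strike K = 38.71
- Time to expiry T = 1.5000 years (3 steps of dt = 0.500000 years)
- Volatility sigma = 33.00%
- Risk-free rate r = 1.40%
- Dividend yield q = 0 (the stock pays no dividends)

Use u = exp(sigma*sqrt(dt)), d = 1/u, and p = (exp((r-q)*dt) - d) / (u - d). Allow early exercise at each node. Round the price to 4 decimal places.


Answer: Price = V(0,0) = 4.1341

Derivation:
dt = T/N = 0.500000
u = exp(sigma*sqrt(dt)) = 1.262817; d = 1/u = 0.791880
p = (exp((r-q)*dt) - d) / (u - d) = 0.456843
Discount per step: exp(-r*dt) = 0.993024
Stock lattice S(k, i) with i counting down-moves:
  k=0: S(0,0) = 44.3100
  k=1: S(1,0) = 55.9554; S(1,1) = 35.0882
  k=2: S(2,0) = 70.6615; S(2,1) = 44.3100; S(2,2) = 27.7857
  k=3: S(3,0) = 89.2326; S(3,1) = 55.9554; S(3,2) = 35.0882; S(3,3) = 22.0029
Terminal payoffs V(N, i) = max(K - S_T, 0):
  V(3,0) = 0.000000; V(3,1) = 0.000000; V(3,2) = 3.621791; V(3,3) = 16.707091
Backward induction: V(k, i) = exp(-r*dt) * [p * V(k+1, i) + (1-p) * V(k+1, i+1)]; then take max(V_cont, immediate exercise) for American.
  V(2,0) = exp(-r*dt) * [p*0.000000 + (1-p)*0.000000] = 0.000000; exercise = 0.000000; V(2,0) = max -> 0.000000
  V(2,1) = exp(-r*dt) * [p*0.000000 + (1-p)*3.621791] = 1.953479; exercise = 0.000000; V(2,1) = max -> 1.953479
  V(2,2) = exp(-r*dt) * [p*3.621791 + (1-p)*16.707091] = 10.654320; exercise = 10.924344; V(2,2) = max -> 10.924344
  V(1,0) = exp(-r*dt) * [p*0.000000 + (1-p)*1.953479] = 1.053644; exercise = 0.000000; V(1,0) = max -> 1.053644
  V(1,1) = exp(-r*dt) * [p*1.953479 + (1-p)*10.924344] = 6.778451; exercise = 3.621791; V(1,1) = max -> 6.778451
  V(0,0) = exp(-r*dt) * [p*1.053644 + (1-p)*6.778451] = 4.134072; exercise = 0.000000; V(0,0) = max -> 4.134072


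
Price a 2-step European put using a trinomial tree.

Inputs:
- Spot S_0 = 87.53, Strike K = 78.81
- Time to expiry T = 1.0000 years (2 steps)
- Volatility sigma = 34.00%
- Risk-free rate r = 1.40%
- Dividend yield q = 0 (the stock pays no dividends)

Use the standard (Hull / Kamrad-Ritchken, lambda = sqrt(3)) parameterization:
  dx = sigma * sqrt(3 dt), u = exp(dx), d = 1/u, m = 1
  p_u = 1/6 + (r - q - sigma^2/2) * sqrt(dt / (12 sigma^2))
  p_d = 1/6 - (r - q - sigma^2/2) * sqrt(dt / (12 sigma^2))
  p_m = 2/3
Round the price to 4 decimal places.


dt = T/N = 0.500000; dx = sigma*sqrt(3*dt) = 0.416413
u = exp(dx) = 1.516512; d = 1/u = 0.659408
p_u = 0.140371, p_m = 0.666667, p_d = 0.192963
Discount per step: exp(-r*dt) = 0.993024
Stock lattice S(k, j) with j the centered position index:
  k=0: S(0,+0) = 87.5300
  k=1: S(1,-1) = 57.7180; S(1,+0) = 87.5300; S(1,+1) = 132.7403
  k=2: S(2,-2) = 38.0597; S(2,-1) = 57.7180; S(2,+0) = 87.5300; S(2,+1) = 132.7403; S(2,+2) = 201.3024
Terminal payoffs V(N, j) = max(K - S_T, 0):
  V(2,-2) = 40.750334; V(2,-1) = 21.092043; V(2,+0) = 0.000000; V(2,+1) = 0.000000; V(2,+2) = 0.000000
Backward induction: V(k, j) = exp(-r*dt) * [p_u * V(k+1, j+1) + p_m * V(k+1, j) + p_d * V(k+1, j-1)]
  V(1,-1) = exp(-r*dt) * [p_u*0.000000 + p_m*21.092043 + p_d*40.750334] = 21.771718
  V(1,+0) = exp(-r*dt) * [p_u*0.000000 + p_m*0.000000 + p_d*21.092043] = 4.041586
  V(1,+1) = exp(-r*dt) * [p_u*0.000000 + p_m*0.000000 + p_d*0.000000] = 0.000000
  V(0,+0) = exp(-r*dt) * [p_u*0.000000 + p_m*4.041586 + p_d*21.771718] = 6.847419

Answer: Price = V(0,0) = 6.8474


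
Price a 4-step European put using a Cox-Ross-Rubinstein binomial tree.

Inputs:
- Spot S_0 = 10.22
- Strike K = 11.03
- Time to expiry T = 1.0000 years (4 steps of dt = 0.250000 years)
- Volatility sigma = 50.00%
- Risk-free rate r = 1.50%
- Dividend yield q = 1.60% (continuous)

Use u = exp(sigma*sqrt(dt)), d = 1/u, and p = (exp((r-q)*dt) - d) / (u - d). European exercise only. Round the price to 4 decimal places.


Answer: Price = V(0,0) = 2.4909

Derivation:
dt = T/N = 0.250000
u = exp(sigma*sqrt(dt)) = 1.284025; d = 1/u = 0.778801
p = (exp((r-q)*dt) - d) / (u - d) = 0.437329
Discount per step: exp(-r*dt) = 0.996257
Stock lattice S(k, i) with i counting down-moves:
  k=0: S(0,0) = 10.2200
  k=1: S(1,0) = 13.1227; S(1,1) = 7.9593
  k=2: S(2,0) = 16.8499; S(2,1) = 10.2200; S(2,2) = 6.1987
  k=3: S(3,0) = 21.6357; S(3,1) = 13.1227; S(3,2) = 7.9593; S(3,3) = 4.8276
  k=4: S(4,0) = 27.7808; S(4,1) = 16.8499; S(4,2) = 10.2200; S(4,3) = 6.1987; S(4,4) = 3.7597
Terminal payoffs V(N, i) = max(K - S_T, 0):
  V(4,0) = 0.000000; V(4,1) = 0.000000; V(4,2) = 0.810000; V(4,3) = 4.831257; V(4,4) = 7.270272
Backward induction: V(k, i) = exp(-r*dt) * [p * V(k+1, i) + (1-p) * V(k+1, i+1)].
  V(3,0) = exp(-r*dt) * [p*0.000000 + (1-p)*0.000000] = 0.000000
  V(3,1) = exp(-r*dt) * [p*0.000000 + (1-p)*0.810000] = 0.454058
  V(3,2) = exp(-r*dt) * [p*0.810000 + (1-p)*4.831257] = 3.061145
  V(3,3) = exp(-r*dt) * [p*4.831257 + (1-p)*7.270272] = 6.180401
  V(2,0) = exp(-r*dt) * [p*0.000000 + (1-p)*0.454058] = 0.254529
  V(2,1) = exp(-r*dt) * [p*0.454058 + (1-p)*3.061145] = 1.913800
  V(2,2) = exp(-r*dt) * [p*3.061145 + (1-p)*6.180401] = 4.798233
  V(1,0) = exp(-r*dt) * [p*0.254529 + (1-p)*1.913800] = 1.183706
  V(1,1) = exp(-r*dt) * [p*1.913800 + (1-p)*4.798233] = 3.523550
  V(0,0) = exp(-r*dt) * [p*1.183706 + (1-p)*3.523550] = 2.490911


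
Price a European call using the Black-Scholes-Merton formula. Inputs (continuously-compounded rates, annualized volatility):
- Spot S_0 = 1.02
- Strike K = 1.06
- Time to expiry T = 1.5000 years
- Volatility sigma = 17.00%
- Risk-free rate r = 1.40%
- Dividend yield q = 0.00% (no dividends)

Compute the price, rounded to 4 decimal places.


d1 = (ln(S/K) + (r - q + 0.5*sigma^2) * T) / (sigma * sqrt(T)) = 0.02021415
d2 = d1 - sigma * sqrt(T) = -0.18799248
exp(-rT) = 0.97921896; exp(-qT) = 1.00000000
C = S_0 * exp(-qT) * N(d1) - K * exp(-rT) * N(d2)
N(d1) = 0.50806373; N(d2) = 0.42544127
C = 1.0200 * 1.00000000 * 0.50806373 - 1.0600 * 0.97921896 * 0.42544127 = 0.0766

Answer: Price = 0.0766


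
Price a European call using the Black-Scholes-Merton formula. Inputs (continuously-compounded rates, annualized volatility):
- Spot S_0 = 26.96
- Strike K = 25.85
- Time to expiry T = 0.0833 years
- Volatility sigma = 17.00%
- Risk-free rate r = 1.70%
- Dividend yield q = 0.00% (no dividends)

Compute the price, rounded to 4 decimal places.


Answer: Price = 1.2800

Derivation:
d1 = (ln(S/K) + (r - q + 0.5*sigma^2) * T) / (sigma * sqrt(T)) = 0.91029266
d2 = d1 - sigma * sqrt(T) = 0.86122770
exp(-rT) = 0.99858490; exp(-qT) = 1.00000000
C = S_0 * exp(-qT) * N(d1) - K * exp(-rT) * N(d2)
N(d1) = 0.81866591; N(d2) = 0.80544368
C = 26.9600 * 1.00000000 * 0.81866591 - 25.8500 * 0.99858490 * 0.80544368 = 1.2800


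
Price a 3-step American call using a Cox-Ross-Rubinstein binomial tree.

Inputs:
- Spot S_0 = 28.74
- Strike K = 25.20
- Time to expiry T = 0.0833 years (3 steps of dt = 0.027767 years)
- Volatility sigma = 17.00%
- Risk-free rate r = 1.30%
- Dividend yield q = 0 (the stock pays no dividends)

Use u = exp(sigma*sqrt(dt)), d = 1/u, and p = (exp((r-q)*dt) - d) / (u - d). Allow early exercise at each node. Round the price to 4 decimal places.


dt = T/N = 0.027767
u = exp(sigma*sqrt(dt)) = 1.028733; d = 1/u = 0.972070
p = (exp((r-q)*dt) - d) / (u - d) = 0.499290
Discount per step: exp(-r*dt) = 0.999639
Stock lattice S(k, i) with i counting down-moves:
  k=0: S(0,0) = 28.7400
  k=1: S(1,0) = 29.5658; S(1,1) = 27.9373
  k=2: S(2,0) = 30.4153; S(2,1) = 28.7400; S(2,2) = 27.1570
  k=3: S(3,0) = 31.2892; S(3,1) = 29.5658; S(3,2) = 27.9373; S(3,3) = 26.3985
Terminal payoffs V(N, i) = max(S_T - K, 0):
  V(3,0) = 6.089197; V(3,1) = 4.365778; V(3,2) = 2.737286; V(3,3) = 1.198492
Backward induction: V(k, i) = exp(-r*dt) * [p * V(k+1, i) + (1-p) * V(k+1, i+1)]; then take max(V_cont, immediate exercise) for American.
  V(2,0) = exp(-r*dt) * [p*6.089197 + (1-p)*4.365778] = 5.224378; exercise = 5.215283; V(2,0) = max -> 5.224378
  V(2,1) = exp(-r*dt) * [p*4.365778 + (1-p)*2.737286] = 3.549095; exercise = 3.540000; V(2,1) = max -> 3.549095
  V(2,2) = exp(-r*dt) * [p*2.737286 + (1-p)*1.198492] = 1.966087; exercise = 1.956992; V(2,2) = max -> 1.966087
  V(1,0) = exp(-r*dt) * [p*5.224378 + (1-p)*3.549095] = 4.383964; exercise = 4.365778; V(1,0) = max -> 4.383964
  V(1,1) = exp(-r*dt) * [p*3.549095 + (1-p)*1.966087] = 2.755472; exercise = 2.737286; V(1,1) = max -> 2.755472
  V(0,0) = exp(-r*dt) * [p*4.383964 + (1-p)*2.755472] = 3.567274; exercise = 3.540000; V(0,0) = max -> 3.567274

Answer: Price = V(0,0) = 3.5673


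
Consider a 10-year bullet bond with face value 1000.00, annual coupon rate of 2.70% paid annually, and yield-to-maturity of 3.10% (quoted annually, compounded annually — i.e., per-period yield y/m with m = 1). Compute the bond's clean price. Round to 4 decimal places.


Answer: Price = 966.0527

Derivation:
Coupon per period c = face * coupon_rate / m = 27.000000
Periods per year m = 1; per-period yield y/m = 0.031000
Number of cashflows N = 10
Cashflows (t years, CF_t, discount factor 1/(1+y/m)^(m*t), PV):
  t = 1.0000: CF_t = 27.000000, DF = 0.969932, PV = 26.188167
  t = 2.0000: CF_t = 27.000000, DF = 0.940768, PV = 25.400744
  t = 3.0000: CF_t = 27.000000, DF = 0.912481, PV = 24.636997
  t = 4.0000: CF_t = 27.000000, DF = 0.885045, PV = 23.896214
  t = 5.0000: CF_t = 27.000000, DF = 0.858434, PV = 23.177705
  t = 6.0000: CF_t = 27.000000, DF = 0.832622, PV = 22.480801
  t = 7.0000: CF_t = 27.000000, DF = 0.807587, PV = 21.804850
  t = 8.0000: CF_t = 27.000000, DF = 0.783305, PV = 21.149224
  t = 9.0000: CF_t = 27.000000, DF = 0.759752, PV = 20.513312
  t = 10.0000: CF_t = 1027.000000, DF = 0.736908, PV = 756.804648
Price P = sum_t PV_t = 966.052662


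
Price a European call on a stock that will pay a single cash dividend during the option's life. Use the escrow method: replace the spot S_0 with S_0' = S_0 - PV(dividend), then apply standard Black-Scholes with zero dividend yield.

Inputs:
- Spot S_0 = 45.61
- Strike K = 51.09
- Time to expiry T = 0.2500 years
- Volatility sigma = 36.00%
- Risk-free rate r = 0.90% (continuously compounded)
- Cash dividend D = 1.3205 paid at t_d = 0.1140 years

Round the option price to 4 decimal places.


Answer: Price = 1.0607

Derivation:
PV(D) = D * exp(-r * t_d) = 1.3205 * 0.99897453 = 1.31914586
S_0' = S_0 - PV(D) = 45.6100 - 1.31914586 = 44.29085414
d1 = (ln(S_0'/K) + (r + sigma^2/2)*T) / (sigma*sqrt(T)) = -0.69089211
d2 = d1 - sigma*sqrt(T) = -0.87089211
exp(-rT) = 0.99775253
N(d1) = 0.24481667; N(d2) = 0.19190653
C = S_0' * N(d1) - K * exp(-rT) * N(d2) = 44.29085414 * 0.24481667 - 51.0900 * 0.99775253 * 0.19190653 = 1.0607


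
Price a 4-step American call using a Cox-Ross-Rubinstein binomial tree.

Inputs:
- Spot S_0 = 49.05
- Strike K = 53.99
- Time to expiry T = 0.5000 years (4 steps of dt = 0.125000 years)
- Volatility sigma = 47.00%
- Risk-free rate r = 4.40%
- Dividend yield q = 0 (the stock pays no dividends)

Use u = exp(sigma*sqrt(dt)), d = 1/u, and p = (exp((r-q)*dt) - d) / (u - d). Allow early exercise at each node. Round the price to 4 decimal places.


Answer: Price = V(0,0) = 5.2314

Derivation:
dt = T/N = 0.125000
u = exp(sigma*sqrt(dt)) = 1.180774; d = 1/u = 0.846902
p = (exp((r-q)*dt) - d) / (u - d) = 0.475072
Discount per step: exp(-r*dt) = 0.994515
Stock lattice S(k, i) with i counting down-moves:
  k=0: S(0,0) = 49.0500
  k=1: S(1,0) = 57.9170; S(1,1) = 41.5406
  k=2: S(2,0) = 68.3868; S(2,1) = 49.0500; S(2,2) = 35.1808
  k=3: S(3,0) = 80.7494; S(3,1) = 57.9170; S(3,2) = 41.5406; S(3,3) = 29.7947
  k=4: S(4,0) = 95.3468; S(4,1) = 68.3868; S(4,2) = 49.0500; S(4,3) = 35.1808; S(4,4) = 25.2332
Terminal payoffs V(N, i) = max(S_T - K, 0):
  V(4,0) = 41.356780; V(4,1) = 14.396838; V(4,2) = 0.000000; V(4,3) = 0.000000; V(4,4) = 0.000000
Backward induction: V(k, i) = exp(-r*dt) * [p * V(k+1, i) + (1-p) * V(k+1, i+1)]; then take max(V_cont, immediate exercise) for American.
  V(3,0) = exp(-r*dt) * [p*41.356780 + (1-p)*14.396838] = 27.055525; exercise = 26.759395; V(3,0) = max -> 27.055525
  V(3,1) = exp(-r*dt) * [p*14.396838 + (1-p)*0.000000] = 6.802014; exercise = 3.926961; V(3,1) = max -> 6.802014
  V(3,2) = exp(-r*dt) * [p*0.000000 + (1-p)*0.000000] = 0.000000; exercise = 0.000000; V(3,2) = max -> 0.000000
  V(3,3) = exp(-r*dt) * [p*0.000000 + (1-p)*0.000000] = 0.000000; exercise = 0.000000; V(3,3) = max -> 0.000000
  V(2,0) = exp(-r*dt) * [p*27.055525 + (1-p)*6.802014] = 16.333798; exercise = 14.396838; V(2,0) = max -> 16.333798
  V(2,1) = exp(-r*dt) * [p*6.802014 + (1-p)*0.000000] = 3.213720; exercise = 0.000000; V(2,1) = max -> 3.213720
  V(2,2) = exp(-r*dt) * [p*0.000000 + (1-p)*0.000000] = 0.000000; exercise = 0.000000; V(2,2) = max -> 0.000000
  V(1,0) = exp(-r*dt) * [p*16.333798 + (1-p)*3.213720] = 9.394882; exercise = 3.926961; V(1,0) = max -> 9.394882
  V(1,1) = exp(-r*dt) * [p*3.213720 + (1-p)*0.000000] = 1.518373; exercise = 0.000000; V(1,1) = max -> 1.518373
  V(0,0) = exp(-r*dt) * [p*9.394882 + (1-p)*1.518373] = 5.231426; exercise = 0.000000; V(0,0) = max -> 5.231426


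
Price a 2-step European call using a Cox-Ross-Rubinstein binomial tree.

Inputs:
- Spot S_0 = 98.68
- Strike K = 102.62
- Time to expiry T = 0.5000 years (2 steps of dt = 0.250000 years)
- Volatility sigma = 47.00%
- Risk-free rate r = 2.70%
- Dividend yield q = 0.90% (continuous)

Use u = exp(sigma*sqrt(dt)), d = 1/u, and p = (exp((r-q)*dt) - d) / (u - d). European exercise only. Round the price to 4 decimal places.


dt = T/N = 0.250000
u = exp(sigma*sqrt(dt)) = 1.264909; d = 1/u = 0.790571
p = (exp((r-q)*dt) - d) / (u - d) = 0.451027
Discount per step: exp(-r*dt) = 0.993273
Stock lattice S(k, i) with i counting down-moves:
  k=0: S(0,0) = 98.6800
  k=1: S(1,0) = 124.8212; S(1,1) = 78.0135
  k=2: S(2,0) = 157.8874; S(2,1) = 98.6800; S(2,2) = 61.6752
Terminal payoffs V(N, i) = max(S_T - K, 0):
  V(2,0) = 55.267427; V(2,1) = 0.000000; V(2,2) = 0.000000
Backward induction: V(k, i) = exp(-r*dt) * [p * V(k+1, i) + (1-p) * V(k+1, i+1)].
  V(1,0) = exp(-r*dt) * [p*55.267427 + (1-p)*0.000000] = 24.759420
  V(1,1) = exp(-r*dt) * [p*0.000000 + (1-p)*0.000000] = 0.000000
  V(0,0) = exp(-r*dt) * [p*24.759420 + (1-p)*0.000000] = 11.092047

Answer: Price = V(0,0) = 11.0920


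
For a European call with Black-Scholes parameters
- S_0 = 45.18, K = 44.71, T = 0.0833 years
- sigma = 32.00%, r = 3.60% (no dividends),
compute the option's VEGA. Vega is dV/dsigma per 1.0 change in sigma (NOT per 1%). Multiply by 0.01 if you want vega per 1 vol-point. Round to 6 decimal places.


d1 = 0.1918747057; d2 = 0.0995171396
phi(d1) = 0.3916657488; exp(-qT) = 1.0000000000; exp(-rT) = 0.9970056919
Vega = S * exp(-qT) * phi(d1) * sqrt(T) = 45.1800 * 1.0000000000 * 0.3916657488 * 0.2886173938 = 5.107217

Answer: Vega = 5.107217


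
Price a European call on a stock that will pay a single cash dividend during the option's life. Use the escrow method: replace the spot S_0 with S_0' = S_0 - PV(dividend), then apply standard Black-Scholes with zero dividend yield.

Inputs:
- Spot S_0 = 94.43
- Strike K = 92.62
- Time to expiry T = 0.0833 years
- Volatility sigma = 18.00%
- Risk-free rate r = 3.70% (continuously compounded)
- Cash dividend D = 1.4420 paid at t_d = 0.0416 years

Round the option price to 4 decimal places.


Answer: Price = 2.2656

Derivation:
PV(D) = D * exp(-r * t_d) = 1.4420 * 0.99846198 = 1.43978218
S_0' = S_0 - PV(D) = 94.4300 - 1.43978218 = 92.99021782
d1 = (ln(S_0'/K) + (r + sigma^2/2)*T) / (sigma*sqrt(T)) = 0.16209006
d2 = d1 - sigma*sqrt(T) = 0.11013893
exp(-rT) = 0.99692264
N(d1) = 0.56438253; N(d2) = 0.54385040
C = S_0' * N(d1) - K * exp(-rT) * N(d2) = 92.99021782 * 0.56438253 - 92.6200 * 0.99692264 * 0.54385040 = 2.2656


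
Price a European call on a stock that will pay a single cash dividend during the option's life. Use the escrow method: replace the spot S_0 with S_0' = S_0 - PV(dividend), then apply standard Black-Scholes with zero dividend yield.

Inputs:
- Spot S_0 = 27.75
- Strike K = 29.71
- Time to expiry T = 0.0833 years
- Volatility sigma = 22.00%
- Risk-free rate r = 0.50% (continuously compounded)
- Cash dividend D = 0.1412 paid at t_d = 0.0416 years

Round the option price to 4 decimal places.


PV(D) = D * exp(-r * t_d) = 0.1412 * 0.99979202 = 0.14117063
S_0' = S_0 - PV(D) = 27.7500 - 0.14117063 = 27.60882937
d1 = (ln(S_0'/K) + (r + sigma^2/2)*T) / (sigma*sqrt(T)) = -1.11685613
d2 = d1 - sigma*sqrt(T) = -1.18035196
exp(-rT) = 0.99958359
N(d1) = 0.13202792; N(d2) = 0.11893013
C = S_0' * N(d1) - K * exp(-rT) * N(d2) = 27.60882937 * 0.13202792 - 29.7100 * 0.99958359 * 0.11893013 = 0.1132

Answer: Price = 0.1132


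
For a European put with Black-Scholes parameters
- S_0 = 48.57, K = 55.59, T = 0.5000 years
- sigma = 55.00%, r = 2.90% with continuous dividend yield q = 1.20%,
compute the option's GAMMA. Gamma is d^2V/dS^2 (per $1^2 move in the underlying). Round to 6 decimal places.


Answer: Gamma = 0.020815

Derivation:
d1 = -0.1308077416; d2 = -0.5197164712
phi(d1) = 0.3955437550; exp(-qT) = 0.9940179641; exp(-rT) = 0.9856046187
Gamma = exp(-qT) * phi(d1) / (S * sigma * sqrt(T)) = 0.9940179641 * 0.3955437550 / (48.5700 * 0.5500 * 0.7071067812) = 0.020815


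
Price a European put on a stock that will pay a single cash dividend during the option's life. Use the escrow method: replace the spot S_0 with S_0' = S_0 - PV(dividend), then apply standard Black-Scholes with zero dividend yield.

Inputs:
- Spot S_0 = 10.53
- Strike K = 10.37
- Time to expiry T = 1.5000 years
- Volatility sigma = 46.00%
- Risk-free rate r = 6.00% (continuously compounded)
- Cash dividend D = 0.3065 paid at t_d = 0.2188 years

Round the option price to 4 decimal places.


PV(D) = D * exp(-r * t_d) = 0.3065 * 0.98695780 = 0.30250256
S_0' = S_0 - PV(D) = 10.5300 - 0.30250256 = 10.22749744
d1 = (ln(S_0'/K) + (r + sigma^2/2)*T) / (sigma*sqrt(T)) = 0.41687990
d2 = d1 - sigma*sqrt(T) = -0.14650274
exp(-rT) = 0.91393119
N(-d1) = 0.33838313; N(-d2) = 0.55823774
P = K * exp(-rT) * N(-d2) - S_0' * N(-d1) = 10.3700 * 0.91393119 * 0.55823774 - 10.22749744 * 0.33838313 = 1.8299

Answer: Price = 1.8299


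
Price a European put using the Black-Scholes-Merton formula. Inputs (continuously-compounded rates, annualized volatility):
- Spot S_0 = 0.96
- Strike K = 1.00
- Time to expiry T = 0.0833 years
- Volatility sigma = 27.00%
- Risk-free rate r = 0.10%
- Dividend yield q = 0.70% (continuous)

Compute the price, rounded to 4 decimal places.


Answer: Price = 0.0549

Derivation:
d1 = (ln(S/K) + (r - q + 0.5*sigma^2) * T) / (sigma * sqrt(T)) = -0.49130159
d2 = d1 - sigma * sqrt(T) = -0.56922828
exp(-rT) = 0.99991670; exp(-qT) = 0.99941707
P = K * exp(-rT) * N(-d2) - S_0 * exp(-qT) * N(-d1)
N(-d1) = 0.68839342; N(-d2) = 0.71539939
P = 1.0000 * 0.99991670 * 0.71539939 - 0.9600 * 0.99941707 * 0.68839342 = 0.0549


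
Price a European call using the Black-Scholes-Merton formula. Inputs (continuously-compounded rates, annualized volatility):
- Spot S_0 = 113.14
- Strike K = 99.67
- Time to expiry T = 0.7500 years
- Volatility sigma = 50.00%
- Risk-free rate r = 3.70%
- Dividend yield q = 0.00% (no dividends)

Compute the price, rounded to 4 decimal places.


d1 = (ln(S/K) + (r - q + 0.5*sigma^2) * T) / (sigma * sqrt(T)) = 0.57333482
d2 = d1 - sigma * sqrt(T) = 0.14032212
exp(-rT) = 0.97263149; exp(-qT) = 1.00000000
C = S_0 * exp(-qT) * N(d1) - K * exp(-rT) * N(d2)
N(d1) = 0.71679099; N(d2) = 0.55579726
C = 113.1400 * 1.00000000 * 0.71679099 - 99.6700 * 0.97263149 * 0.55579726 = 27.2175

Answer: Price = 27.2175


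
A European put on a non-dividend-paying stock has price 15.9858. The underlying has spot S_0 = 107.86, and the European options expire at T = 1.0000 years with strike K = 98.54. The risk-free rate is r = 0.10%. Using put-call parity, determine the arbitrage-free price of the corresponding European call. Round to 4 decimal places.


Answer: Call price = 25.4043

Derivation:
Put-call parity: C - P = S_0 * exp(-qT) - K * exp(-rT).
S_0 * exp(-qT) = 107.8600 * 1.00000000 = 107.86000000
K * exp(-rT) = 98.5400 * 0.99900050 = 98.44150925
C = P + S*exp(-qT) - K*exp(-rT)
C = 15.9858 + 107.86000000 - 98.44150925 = 25.4043


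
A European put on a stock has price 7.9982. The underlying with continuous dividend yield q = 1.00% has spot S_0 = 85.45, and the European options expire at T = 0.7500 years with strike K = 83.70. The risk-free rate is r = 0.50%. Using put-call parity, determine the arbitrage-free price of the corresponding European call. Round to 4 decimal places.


Put-call parity: C - P = S_0 * exp(-qT) - K * exp(-rT).
S_0 * exp(-qT) = 85.4500 * 0.99252805 = 84.81152228
K * exp(-rT) = 83.7000 * 0.99625702 = 83.38671278
C = P + S*exp(-qT) - K*exp(-rT)
C = 7.9982 + 84.81152228 - 83.38671278 = 9.4230

Answer: Call price = 9.4230


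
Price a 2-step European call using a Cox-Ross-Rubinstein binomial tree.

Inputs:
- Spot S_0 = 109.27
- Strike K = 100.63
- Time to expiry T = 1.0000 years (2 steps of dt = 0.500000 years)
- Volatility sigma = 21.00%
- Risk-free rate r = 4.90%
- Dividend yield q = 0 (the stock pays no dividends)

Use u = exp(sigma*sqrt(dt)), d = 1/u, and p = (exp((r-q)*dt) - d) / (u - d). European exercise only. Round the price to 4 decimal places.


Answer: Price = V(0,0) = 17.2640

Derivation:
dt = T/N = 0.500000
u = exp(sigma*sqrt(dt)) = 1.160084; d = 1/u = 0.862007
p = (exp((r-q)*dt) - d) / (u - d) = 0.546153
Discount per step: exp(-r*dt) = 0.975798
Stock lattice S(k, i) with i counting down-moves:
  k=0: S(0,0) = 109.2700
  k=1: S(1,0) = 126.7624; S(1,1) = 94.1915
  k=2: S(2,0) = 147.0550; S(2,1) = 109.2700; S(2,2) = 81.1936
Terminal payoffs V(N, i) = max(S_T - K, 0):
  V(2,0) = 46.425010; V(2,1) = 8.640000; V(2,2) = 0.000000
Backward induction: V(k, i) = exp(-r*dt) * [p * V(k+1, i) + (1-p) * V(k+1, i+1)].
  V(1,0) = exp(-r*dt) * [p*46.425010 + (1-p)*8.640000] = 28.567858
  V(1,1) = exp(-r*dt) * [p*8.640000 + (1-p)*0.000000] = 4.604561
  V(0,0) = exp(-r*dt) * [p*28.567858 + (1-p)*4.604561] = 17.264008


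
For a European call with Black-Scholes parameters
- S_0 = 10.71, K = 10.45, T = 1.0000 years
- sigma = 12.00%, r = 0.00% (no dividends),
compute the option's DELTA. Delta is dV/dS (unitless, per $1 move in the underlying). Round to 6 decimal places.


Answer: Delta = 0.604418

Derivation:
d1 = 0.2647992171; d2 = 0.1447992171
phi(d1) = 0.3851979789; exp(-qT) = 1.0000000000; exp(-rT) = 1.0000000000
N(d1) = 0.6044179300
Delta = exp(-qT) * N(d1) = 1.0000000000 * 0.6044179300 = 0.604418


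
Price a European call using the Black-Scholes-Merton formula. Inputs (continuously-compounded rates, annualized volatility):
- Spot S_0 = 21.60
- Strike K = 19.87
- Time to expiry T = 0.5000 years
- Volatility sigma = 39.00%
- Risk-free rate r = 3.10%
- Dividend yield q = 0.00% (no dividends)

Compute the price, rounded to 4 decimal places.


Answer: Price = 3.4178

Derivation:
d1 = (ln(S/K) + (r - q + 0.5*sigma^2) * T) / (sigma * sqrt(T)) = 0.49681416
d2 = d1 - sigma * sqrt(T) = 0.22104252
exp(-rT) = 0.98461951; exp(-qT) = 1.00000000
C = S_0 * exp(-qT) * N(d1) - K * exp(-rT) * N(d2)
N(d1) = 0.69033995; N(d2) = 0.58747034
C = 21.6000 * 1.00000000 * 0.69033995 - 19.8700 * 0.98461951 * 0.58747034 = 3.4178


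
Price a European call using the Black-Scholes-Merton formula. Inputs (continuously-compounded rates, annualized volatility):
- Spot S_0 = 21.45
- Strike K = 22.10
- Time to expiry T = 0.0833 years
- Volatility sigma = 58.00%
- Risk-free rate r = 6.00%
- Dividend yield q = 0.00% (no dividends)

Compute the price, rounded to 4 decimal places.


Answer: Price = 1.1948

Derivation:
d1 = (ln(S/K) + (r - q + 0.5*sigma^2) * T) / (sigma * sqrt(T)) = -0.06477913
d2 = d1 - sigma * sqrt(T) = -0.23217722
exp(-rT) = 0.99501447; exp(-qT) = 1.00000000
C = S_0 * exp(-qT) * N(d1) - K * exp(-rT) * N(d2)
N(d1) = 0.47417493; N(d2) = 0.40820018
C = 21.4500 * 1.00000000 * 0.47417493 - 22.1000 * 0.99501447 * 0.40820018 = 1.1948


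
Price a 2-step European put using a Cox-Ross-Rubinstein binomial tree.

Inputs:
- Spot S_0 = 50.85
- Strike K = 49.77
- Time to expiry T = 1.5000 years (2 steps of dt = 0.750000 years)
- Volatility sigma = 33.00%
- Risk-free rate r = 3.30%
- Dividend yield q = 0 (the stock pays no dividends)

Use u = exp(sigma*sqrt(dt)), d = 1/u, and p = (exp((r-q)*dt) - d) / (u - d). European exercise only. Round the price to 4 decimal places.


Answer: Price = V(0,0) = 5.5812

Derivation:
dt = T/N = 0.750000
u = exp(sigma*sqrt(dt)) = 1.330811; d = 1/u = 0.751422
p = (exp((r-q)*dt) - d) / (u - d) = 0.472286
Discount per step: exp(-r*dt) = 0.975554
Stock lattice S(k, i) with i counting down-moves:
  k=0: S(0,0) = 50.8500
  k=1: S(1,0) = 67.6717; S(1,1) = 38.2098
  k=2: S(2,0) = 90.0583; S(2,1) = 50.8500; S(2,2) = 28.7117
Terminal payoffs V(N, i) = max(K - S_T, 0):
  V(2,0) = 0.000000; V(2,1) = 0.000000; V(2,2) = 21.058339
Backward induction: V(k, i) = exp(-r*dt) * [p * V(k+1, i) + (1-p) * V(k+1, i+1)].
  V(1,0) = exp(-r*dt) * [p*0.000000 + (1-p)*0.000000] = 0.000000
  V(1,1) = exp(-r*dt) * [p*0.000000 + (1-p)*21.058339] = 10.841121
  V(0,0) = exp(-r*dt) * [p*0.000000 + (1-p)*10.841121] = 5.581158


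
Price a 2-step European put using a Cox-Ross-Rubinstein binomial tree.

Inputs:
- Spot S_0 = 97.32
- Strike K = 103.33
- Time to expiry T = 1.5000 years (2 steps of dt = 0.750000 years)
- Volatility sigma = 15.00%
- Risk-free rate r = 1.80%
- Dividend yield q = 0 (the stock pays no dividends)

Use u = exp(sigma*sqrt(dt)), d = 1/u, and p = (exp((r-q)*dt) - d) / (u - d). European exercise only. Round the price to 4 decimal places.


dt = T/N = 0.750000
u = exp(sigma*sqrt(dt)) = 1.138719; d = 1/u = 0.878180
p = (exp((r-q)*dt) - d) / (u - d) = 0.519737
Discount per step: exp(-r*dt) = 0.986591
Stock lattice S(k, i) with i counting down-moves:
  k=0: S(0,0) = 97.3200
  k=1: S(1,0) = 110.8201; S(1,1) = 85.4645
  k=2: S(2,0) = 126.1930; S(2,1) = 97.3200; S(2,2) = 75.0532
Terminal payoffs V(N, i) = max(K - S_T, 0):
  V(2,0) = 0.000000; V(2,1) = 6.010000; V(2,2) = 28.276822
Backward induction: V(k, i) = exp(-r*dt) * [p * V(k+1, i) + (1-p) * V(k+1, i+1)].
  V(1,0) = exp(-r*dt) * [p*0.000000 + (1-p)*6.010000] = 2.847678
  V(1,1) = exp(-r*dt) * [p*6.010000 + (1-p)*28.276822] = 16.479951
  V(0,0) = exp(-r*dt) * [p*2.847678 + (1-p)*16.479951] = 9.268782

Answer: Price = V(0,0) = 9.2688


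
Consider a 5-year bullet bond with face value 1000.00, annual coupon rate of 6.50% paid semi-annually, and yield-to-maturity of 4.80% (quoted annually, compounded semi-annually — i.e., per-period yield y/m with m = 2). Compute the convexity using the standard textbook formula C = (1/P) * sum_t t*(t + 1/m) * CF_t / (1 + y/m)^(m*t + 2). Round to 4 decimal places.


Answer: Convexity = 21.8921

Derivation:
Coupon per period c = face * coupon_rate / m = 32.500000
Periods per year m = 2; per-period yield y/m = 0.024000
Number of cashflows N = 10
Cashflows (t years, CF_t, discount factor 1/(1+y/m)^(m*t), PV):
  t = 0.5000: CF_t = 32.500000, DF = 0.976562, PV = 31.738281
  t = 1.0000: CF_t = 32.500000, DF = 0.953674, PV = 30.994415
  t = 1.5000: CF_t = 32.500000, DF = 0.931323, PV = 30.267984
  t = 2.0000: CF_t = 32.500000, DF = 0.909495, PV = 29.558578
  t = 2.5000: CF_t = 32.500000, DF = 0.888178, PV = 28.865799
  t = 3.0000: CF_t = 32.500000, DF = 0.867362, PV = 28.189256
  t = 3.5000: CF_t = 32.500000, DF = 0.847033, PV = 27.528571
  t = 4.0000: CF_t = 32.500000, DF = 0.827181, PV = 26.883370
  t = 4.5000: CF_t = 32.500000, DF = 0.807794, PV = 26.253291
  t = 5.0000: CF_t = 1032.500000, DF = 0.788861, PV = 814.498885
Price P = sum_t PV_t = 1074.778429
Convexity numerator sum_t t*(t + 1/m) * CF_t / (1+y/m)^(m*t + 2):
  t = 0.5000: term = 15.133992
  t = 1.0000: term = 44.337867
  t = 1.5000: term = 86.597396
  t = 2.0000: term = 140.946282
  t = 2.5000: term = 206.464281
  t = 3.0000: term = 282.275384
  t = 3.5000: term = 367.546073
  t = 4.0000: term = 461.483630
  t = 4.5000: term = 563.334509
  t = 5.0000: term = 21361.083343
Convexity = (1/P) * sum = 23529.202756 / 1074.778429 = 21.892143


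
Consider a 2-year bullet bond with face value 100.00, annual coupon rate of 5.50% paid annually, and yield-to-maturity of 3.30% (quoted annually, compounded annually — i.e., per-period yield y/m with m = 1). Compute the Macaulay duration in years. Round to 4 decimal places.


Answer: Macaulay duration = 1.9489 years

Derivation:
Coupon per period c = face * coupon_rate / m = 5.500000
Periods per year m = 1; per-period yield y/m = 0.033000
Number of cashflows N = 2
Cashflows (t years, CF_t, discount factor 1/(1+y/m)^(m*t), PV):
  t = 1.0000: CF_t = 5.500000, DF = 0.968054, PV = 5.324298
  t = 2.0000: CF_t = 105.500000, DF = 0.937129, PV = 98.867105
Price P = sum_t PV_t = 104.191403
Macaulay numerator sum_t t * PV_t:
  t * PV_t at t = 1.0000: 5.324298
  t * PV_t at t = 2.0000: 197.734210
Macaulay duration D = (sum_t t * PV_t) / P = 203.058508 / 104.191403 = 1.948899


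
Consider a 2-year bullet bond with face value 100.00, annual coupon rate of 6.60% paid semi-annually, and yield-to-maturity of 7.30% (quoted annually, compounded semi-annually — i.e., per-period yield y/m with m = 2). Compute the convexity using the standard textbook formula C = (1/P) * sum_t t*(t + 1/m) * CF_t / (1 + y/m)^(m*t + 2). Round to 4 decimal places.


Coupon per period c = face * coupon_rate / m = 3.300000
Periods per year m = 2; per-period yield y/m = 0.036500
Number of cashflows N = 4
Cashflows (t years, CF_t, discount factor 1/(1+y/m)^(m*t), PV):
  t = 0.5000: CF_t = 3.300000, DF = 0.964785, PV = 3.183792
  t = 1.0000: CF_t = 3.300000, DF = 0.930811, PV = 3.071675
  t = 1.5000: CF_t = 3.300000, DF = 0.898033, PV = 2.963507
  t = 2.0000: CF_t = 103.300000, DF = 0.866409, PV = 89.500012
Price P = sum_t PV_t = 98.718987
Convexity numerator sum_t t*(t + 1/m) * CF_t / (1+y/m)^(m*t + 2):
  t = 0.5000: term = 1.481754
  t = 1.0000: term = 4.288723
  t = 1.5000: term = 8.275394
  t = 2.0000: term = 416.537866
Convexity = (1/P) * sum = 430.583736 / 98.718987 = 4.361711

Answer: Convexity = 4.3617


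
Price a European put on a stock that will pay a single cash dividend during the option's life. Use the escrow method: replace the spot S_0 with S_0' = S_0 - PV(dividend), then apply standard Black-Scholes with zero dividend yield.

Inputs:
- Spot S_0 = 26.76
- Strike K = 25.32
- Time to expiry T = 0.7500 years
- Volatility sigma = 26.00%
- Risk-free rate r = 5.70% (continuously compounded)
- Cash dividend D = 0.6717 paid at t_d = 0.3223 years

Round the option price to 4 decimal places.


Answer: Price = 1.4545

Derivation:
PV(D) = D * exp(-r * t_d) = 0.6717 * 0.98179662 = 0.65947279
S_0' = S_0 - PV(D) = 26.7600 - 0.65947279 = 26.10052721
d1 = (ln(S_0'/K) + (r + sigma^2/2)*T) / (sigma*sqrt(T)) = 0.43728028
d2 = d1 - sigma*sqrt(T) = 0.21211368
exp(-rT) = 0.95815090
N(-d1) = 0.33095405; N(-d2) = 0.41600917
P = K * exp(-rT) * N(-d2) - S_0' * N(-d1) = 25.3200 * 0.95815090 * 0.41600917 - 26.10052721 * 0.33095405 = 1.4545


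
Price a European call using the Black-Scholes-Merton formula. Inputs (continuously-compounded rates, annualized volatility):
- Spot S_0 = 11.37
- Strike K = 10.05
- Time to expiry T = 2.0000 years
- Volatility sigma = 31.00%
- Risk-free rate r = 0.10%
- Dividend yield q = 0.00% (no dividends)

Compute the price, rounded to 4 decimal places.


d1 = (ln(S/K) + (r - q + 0.5*sigma^2) * T) / (sigma * sqrt(T)) = 0.50525214
d2 = d1 - sigma * sqrt(T) = 0.06684594
exp(-rT) = 0.99800200; exp(-qT) = 1.00000000
C = S_0 * exp(-qT) * N(d1) - K * exp(-rT) * N(d2)
N(d1) = 0.69330912; N(d2) = 0.52664782
C = 11.3700 * 1.00000000 * 0.69330912 - 10.0500 * 0.99800200 * 0.52664782 = 2.6007

Answer: Price = 2.6007


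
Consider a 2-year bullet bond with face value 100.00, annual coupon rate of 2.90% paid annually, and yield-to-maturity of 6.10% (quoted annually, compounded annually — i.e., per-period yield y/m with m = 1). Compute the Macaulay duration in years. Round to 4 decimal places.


Coupon per period c = face * coupon_rate / m = 2.900000
Periods per year m = 1; per-period yield y/m = 0.061000
Number of cashflows N = 2
Cashflows (t years, CF_t, discount factor 1/(1+y/m)^(m*t), PV):
  t = 1.0000: CF_t = 2.900000, DF = 0.942507, PV = 2.733270
  t = 2.0000: CF_t = 102.900000, DF = 0.888320, PV = 91.408084
Price P = sum_t PV_t = 94.141355
Macaulay numerator sum_t t * PV_t:
  t * PV_t at t = 1.0000: 2.733270
  t * PV_t at t = 2.0000: 182.816168
Macaulay duration D = (sum_t t * PV_t) / P = 185.549439 / 94.141355 = 1.970966

Answer: Macaulay duration = 1.9710 years


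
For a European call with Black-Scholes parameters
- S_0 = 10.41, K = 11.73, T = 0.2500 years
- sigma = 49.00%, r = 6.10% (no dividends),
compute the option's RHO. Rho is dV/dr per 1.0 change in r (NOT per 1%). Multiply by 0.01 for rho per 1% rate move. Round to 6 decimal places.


Answer: Rho = 0.843350

Derivation:
d1 = -0.3025317553; d2 = -0.5475317553
phi(d1) = 0.3810970299; exp(-qT) = 1.0000000000; exp(-rT) = 0.9848656924
N(d2) = 0.2920067301
Rho = K*T*exp(-rT)*N(d2) = 11.7300 * 0.2500 * 0.9848656924 * 0.2920067301 = 0.843350


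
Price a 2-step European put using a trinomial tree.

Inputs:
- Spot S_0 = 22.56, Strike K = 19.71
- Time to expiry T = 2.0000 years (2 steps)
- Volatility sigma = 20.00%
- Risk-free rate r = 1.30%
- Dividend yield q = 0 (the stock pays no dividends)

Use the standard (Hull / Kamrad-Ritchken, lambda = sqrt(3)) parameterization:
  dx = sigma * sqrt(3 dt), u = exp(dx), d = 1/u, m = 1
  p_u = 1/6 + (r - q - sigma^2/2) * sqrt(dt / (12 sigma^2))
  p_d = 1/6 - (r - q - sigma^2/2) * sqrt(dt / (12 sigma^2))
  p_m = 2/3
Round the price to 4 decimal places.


Answer: Price = V(0,0) = 1.1189

Derivation:
dt = T/N = 1.000000; dx = sigma*sqrt(3*dt) = 0.346410
u = exp(dx) = 1.413982; d = 1/u = 0.707222
p_u = 0.156563, p_m = 0.666667, p_d = 0.176770
Discount per step: exp(-r*dt) = 0.987084
Stock lattice S(k, j) with j the centered position index:
  k=0: S(0,+0) = 22.5600
  k=1: S(1,-1) = 15.9549; S(1,+0) = 22.5600; S(1,+1) = 31.8994
  k=2: S(2,-2) = 11.2837; S(2,-1) = 15.9549; S(2,+0) = 22.5600; S(2,+1) = 31.8994; S(2,+2) = 45.1053
Terminal payoffs V(N, j) = max(K - S_T, 0):
  V(2,-2) = 8.426312; V(2,-1) = 3.755064; V(2,+0) = 0.000000; V(2,+1) = 0.000000; V(2,+2) = 0.000000
Backward induction: V(k, j) = exp(-r*dt) * [p_u * V(k+1, j+1) + p_m * V(k+1, j) + p_d * V(k+1, j-1)]
  V(1,-1) = exp(-r*dt) * [p_u*0.000000 + p_m*3.755064 + p_d*8.426312] = 3.941326
  V(1,+0) = exp(-r*dt) * [p_u*0.000000 + p_m*0.000000 + p_d*3.755064] = 0.655210
  V(1,+1) = exp(-r*dt) * [p_u*0.000000 + p_m*0.000000 + p_d*0.000000] = 0.000000
  V(0,+0) = exp(-r*dt) * [p_u*0.000000 + p_m*0.655210 + p_d*3.941326] = 1.118876


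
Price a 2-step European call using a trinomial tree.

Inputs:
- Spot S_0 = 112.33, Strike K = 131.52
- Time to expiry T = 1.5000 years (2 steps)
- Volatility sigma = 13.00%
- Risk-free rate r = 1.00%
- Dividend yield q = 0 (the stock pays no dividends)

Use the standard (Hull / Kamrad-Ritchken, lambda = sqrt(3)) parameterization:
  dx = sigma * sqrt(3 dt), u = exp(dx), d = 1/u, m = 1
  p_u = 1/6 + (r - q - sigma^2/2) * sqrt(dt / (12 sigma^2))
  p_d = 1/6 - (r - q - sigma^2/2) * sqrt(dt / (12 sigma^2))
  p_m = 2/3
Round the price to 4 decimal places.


dt = T/N = 0.750000; dx = sigma*sqrt(3*dt) = 0.195000
u = exp(dx) = 1.215311; d = 1/u = 0.822835
p_u = 0.169647, p_m = 0.666667, p_d = 0.163686
Discount per step: exp(-r*dt) = 0.992528
Stock lattice S(k, j) with j the centered position index:
  k=0: S(0,+0) = 112.3300
  k=1: S(1,-1) = 92.4290; S(1,+0) = 112.3300; S(1,+1) = 136.5159
  k=2: S(2,-2) = 76.0538; S(2,-1) = 92.4290; S(2,+0) = 112.3300; S(2,+1) = 136.5159; S(2,+2) = 165.9093
Terminal payoffs V(N, j) = max(S_T - K, 0):
  V(2,-2) = 0.000000; V(2,-1) = 0.000000; V(2,+0) = 0.000000; V(2,+1) = 4.995883; V(2,+2) = 34.389253
Backward induction: V(k, j) = exp(-r*dt) * [p_u * V(k+1, j+1) + p_m * V(k+1, j) + p_d * V(k+1, j-1)]
  V(1,-1) = exp(-r*dt) * [p_u*0.000000 + p_m*0.000000 + p_d*0.000000] = 0.000000
  V(1,+0) = exp(-r*dt) * [p_u*4.995883 + p_m*0.000000 + p_d*0.000000] = 0.841206
  V(1,+1) = exp(-r*dt) * [p_u*34.389253 + p_m*4.995883 + p_d*0.000000] = 9.096160
  V(0,+0) = exp(-r*dt) * [p_u*9.096160 + p_m*0.841206 + p_d*0.000000] = 2.088224

Answer: Price = V(0,0) = 2.0882


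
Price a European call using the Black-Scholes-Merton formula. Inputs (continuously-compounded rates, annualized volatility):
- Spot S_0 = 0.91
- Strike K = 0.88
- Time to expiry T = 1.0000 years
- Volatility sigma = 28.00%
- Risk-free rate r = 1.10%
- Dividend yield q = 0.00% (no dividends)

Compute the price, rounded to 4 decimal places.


d1 = (ln(S/K) + (r - q + 0.5*sigma^2) * T) / (sigma * sqrt(T)) = 0.29900961
d2 = d1 - sigma * sqrt(T) = 0.01900961
exp(-rT) = 0.98906028; exp(-qT) = 1.00000000
C = S_0 * exp(-qT) * N(d1) - K * exp(-rT) * N(d2)
N(d1) = 0.61753365; N(d2) = 0.50758328
C = 0.9100 * 1.00000000 * 0.61753365 - 0.8800 * 0.98906028 * 0.50758328 = 0.1202

Answer: Price = 0.1202


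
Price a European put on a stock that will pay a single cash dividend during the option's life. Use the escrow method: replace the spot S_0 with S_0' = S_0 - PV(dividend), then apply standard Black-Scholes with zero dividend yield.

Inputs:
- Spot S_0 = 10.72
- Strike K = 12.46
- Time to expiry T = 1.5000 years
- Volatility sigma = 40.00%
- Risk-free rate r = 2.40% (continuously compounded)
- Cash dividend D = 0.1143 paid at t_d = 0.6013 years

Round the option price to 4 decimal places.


PV(D) = D * exp(-r * t_d) = 0.1143 * 0.98567243 = 0.11266236
S_0' = S_0 - PV(D) = 10.7200 - 0.11266236 = 10.60733764
d1 = (ln(S_0'/K) + (r + sigma^2/2)*T) / (sigma*sqrt(T)) = -0.01016032
d2 = d1 - sigma*sqrt(T) = -0.50005827
exp(-rT) = 0.96464029
N(-d1) = 0.50405331; N(-d2) = 0.69148298
P = K * exp(-rT) * N(-d2) - S_0' * N(-d1) = 12.4600 * 0.96464029 * 0.69148298 - 10.60733764 * 0.50405331 = 2.9646

Answer: Price = 2.9646
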